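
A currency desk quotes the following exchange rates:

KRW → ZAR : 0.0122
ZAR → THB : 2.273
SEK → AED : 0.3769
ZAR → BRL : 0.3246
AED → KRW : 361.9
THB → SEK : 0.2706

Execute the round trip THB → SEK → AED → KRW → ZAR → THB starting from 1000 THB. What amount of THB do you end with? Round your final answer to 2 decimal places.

1000 THB × 0.2706 = 270.6 SEK
270.6 SEK × 0.3769 = 101.98914 AED
101.98914 AED × 361.9 = 36909.869766 KRW
36909.869766 KRW × 0.0122 = 450.3004111452 ZAR
450.3004111452 ZAR × 2.273 = 1023.5328345330396 THB

1023.53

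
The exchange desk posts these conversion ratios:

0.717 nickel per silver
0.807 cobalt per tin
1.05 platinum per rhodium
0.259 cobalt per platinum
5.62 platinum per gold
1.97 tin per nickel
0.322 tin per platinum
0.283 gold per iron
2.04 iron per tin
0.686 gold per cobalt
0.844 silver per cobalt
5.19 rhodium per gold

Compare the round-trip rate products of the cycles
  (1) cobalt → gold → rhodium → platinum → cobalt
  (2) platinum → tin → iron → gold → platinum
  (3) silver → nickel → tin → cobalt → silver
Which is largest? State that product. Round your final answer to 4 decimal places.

(1) 0.686 × 5.19 × 1.05 × 0.259 = 0.96823
(2) 0.322 × 2.04 × 0.283 × 5.62 = 1.04474
(3) 0.717 × 1.97 × 0.807 × 0.844 = 0.96206
Highest is cycle (2) at 1.0447 (>1, arbitrage).

1.0447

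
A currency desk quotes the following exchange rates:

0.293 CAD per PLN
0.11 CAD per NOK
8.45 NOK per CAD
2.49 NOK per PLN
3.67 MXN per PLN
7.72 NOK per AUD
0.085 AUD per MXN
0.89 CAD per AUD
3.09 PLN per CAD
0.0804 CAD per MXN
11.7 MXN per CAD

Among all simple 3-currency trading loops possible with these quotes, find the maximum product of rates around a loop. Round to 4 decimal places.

0.9118

CAD→PLN→MXN→CAD: 3.09 × 3.67 × 0.0804 = 0.91176
CAD→MXN→AUD→CAD: 11.7 × 0.085 × 0.89 = 0.88511
CAD→PLN→NOK→CAD: 3.09 × 2.49 × 0.11 = 0.84635
Maximum is CAD→PLN→MXN→CAD at 0.9118; no arbitrage — every cycle loses value.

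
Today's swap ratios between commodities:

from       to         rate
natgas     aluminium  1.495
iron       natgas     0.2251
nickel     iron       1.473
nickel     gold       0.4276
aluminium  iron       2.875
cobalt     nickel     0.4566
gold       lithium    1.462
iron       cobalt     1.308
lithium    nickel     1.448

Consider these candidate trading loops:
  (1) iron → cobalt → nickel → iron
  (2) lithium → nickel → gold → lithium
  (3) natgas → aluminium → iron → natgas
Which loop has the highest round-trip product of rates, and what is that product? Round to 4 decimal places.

(1) 1.308 × 0.4566 × 1.473 = 0.87972
(2) 1.448 × 0.4276 × 1.462 = 0.90522
(3) 1.495 × 2.875 × 0.2251 = 0.96751
Highest is cycle (3) at 0.9675 (≤1, no arbitrage).

0.9675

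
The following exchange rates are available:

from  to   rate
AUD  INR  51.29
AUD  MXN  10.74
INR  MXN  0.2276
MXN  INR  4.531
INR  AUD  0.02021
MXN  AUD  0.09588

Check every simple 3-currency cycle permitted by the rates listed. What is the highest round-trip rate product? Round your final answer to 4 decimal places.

AUD→INR→MXN→AUD: 51.29 × 0.2276 × 0.09588 = 1.11927
AUD→MXN→INR→AUD: 10.74 × 4.531 × 0.02021 = 0.98348
Maximum is AUD→INR→MXN→AUD at 1.1193; arbitrage exists.

1.1193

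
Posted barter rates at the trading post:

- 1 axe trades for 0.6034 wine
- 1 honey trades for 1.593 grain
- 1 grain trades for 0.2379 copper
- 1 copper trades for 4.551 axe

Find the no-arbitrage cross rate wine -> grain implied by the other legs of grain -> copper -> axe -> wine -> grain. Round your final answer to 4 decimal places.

Known legs of the cycle: 0.2379 × 4.551 × 0.6034 = 0.65329086186
For no arbitrage the full-cycle product must be 1, so the missing rate is 1 / 0.65329086186 ≈ 1.530712.

1.5307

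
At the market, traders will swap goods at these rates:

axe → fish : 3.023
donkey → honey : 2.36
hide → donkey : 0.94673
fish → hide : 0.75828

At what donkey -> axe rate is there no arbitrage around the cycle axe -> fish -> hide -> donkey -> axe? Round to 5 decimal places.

0.46079

Known legs of the cycle: 3.023 × 0.75828 × 0.94673 = 2.1701706609612
For no arbitrage the full-cycle product must be 1, so the missing rate is 1 / 2.1701706609612 ≈ 0.4607933.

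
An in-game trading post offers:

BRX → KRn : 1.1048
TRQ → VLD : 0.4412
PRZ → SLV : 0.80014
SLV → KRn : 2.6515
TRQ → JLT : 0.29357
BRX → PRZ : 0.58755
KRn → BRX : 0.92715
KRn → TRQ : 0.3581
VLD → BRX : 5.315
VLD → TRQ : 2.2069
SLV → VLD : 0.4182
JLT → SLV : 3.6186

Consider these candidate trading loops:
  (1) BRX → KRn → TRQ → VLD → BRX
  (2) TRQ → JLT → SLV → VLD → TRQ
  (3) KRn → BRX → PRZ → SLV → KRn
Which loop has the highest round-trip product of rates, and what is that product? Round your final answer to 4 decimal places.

1.1557

(1) 1.1048 × 0.3581 × 0.4412 × 5.315 = 0.92774
(2) 0.29357 × 3.6186 × 0.4182 × 2.2069 = 0.98044
(3) 0.92715 × 0.58755 × 0.80014 × 2.6515 = 1.15572
Highest is cycle (3) at 1.1557 (>1, arbitrage).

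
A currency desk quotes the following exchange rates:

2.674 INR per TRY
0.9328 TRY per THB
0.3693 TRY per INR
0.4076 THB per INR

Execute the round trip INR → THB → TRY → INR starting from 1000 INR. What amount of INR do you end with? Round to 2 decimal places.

1016.68

1000 INR × 0.4076 = 407.6 THB
407.6 THB × 0.9328 = 380.20928 TRY
380.20928 TRY × 2.674 = 1016.67961472 INR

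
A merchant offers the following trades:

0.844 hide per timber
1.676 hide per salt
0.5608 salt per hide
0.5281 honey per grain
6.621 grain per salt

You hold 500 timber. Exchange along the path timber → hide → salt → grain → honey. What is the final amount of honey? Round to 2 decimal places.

500 timber × 0.844 = 422 hide
422 hide × 0.5608 = 236.6576 salt
236.6576 salt × 6.621 = 1566.9099696 grain
1566.9099696 grain × 0.5281 = 827.48515494576 honey

827.49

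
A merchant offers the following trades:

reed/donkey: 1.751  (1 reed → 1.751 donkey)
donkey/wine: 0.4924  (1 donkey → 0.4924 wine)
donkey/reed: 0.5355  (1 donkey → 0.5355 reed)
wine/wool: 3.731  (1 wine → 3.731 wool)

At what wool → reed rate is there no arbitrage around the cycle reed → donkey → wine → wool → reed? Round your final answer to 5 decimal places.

Known legs of the cycle: 1.751 × 0.4924 × 3.731 = 3.2168398444
For no arbitrage the full-cycle product must be 1, so the missing rate is 1 / 3.2168398444 ≈ 0.3108641.

0.31086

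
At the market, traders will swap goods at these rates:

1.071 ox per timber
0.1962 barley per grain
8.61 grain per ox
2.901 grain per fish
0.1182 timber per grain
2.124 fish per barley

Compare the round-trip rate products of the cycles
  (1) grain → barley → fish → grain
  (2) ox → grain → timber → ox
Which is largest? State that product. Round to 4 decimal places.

1.2089

(1) 0.1962 × 2.124 × 2.901 = 1.20893
(2) 8.61 × 0.1182 × 1.071 = 1.08996
Highest is cycle (1) at 1.2089 (>1, arbitrage).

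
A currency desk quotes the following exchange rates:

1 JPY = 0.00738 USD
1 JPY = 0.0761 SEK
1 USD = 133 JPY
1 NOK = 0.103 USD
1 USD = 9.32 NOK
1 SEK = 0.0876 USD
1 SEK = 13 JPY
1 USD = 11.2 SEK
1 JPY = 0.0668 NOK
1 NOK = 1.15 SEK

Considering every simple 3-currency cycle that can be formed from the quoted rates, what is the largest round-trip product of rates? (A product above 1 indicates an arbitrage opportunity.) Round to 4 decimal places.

1.0745

SEK→JPY→USD→SEK: 13 × 0.00738 × 11.2 = 1.07453
SEK→JPY→NOK→SEK: 13 × 0.0668 × 1.15 = 0.99866
SEK→USD→NOK→SEK: 0.0876 × 9.32 × 1.15 = 0.93890
USD→JPY→NOK→USD: 133 × 0.0668 × 0.103 = 0.91509
SEK→USD→JPY→SEK: 0.0876 × 133 × 0.0761 = 0.88663
Maximum is SEK→JPY→USD→SEK at 1.0745; arbitrage exists.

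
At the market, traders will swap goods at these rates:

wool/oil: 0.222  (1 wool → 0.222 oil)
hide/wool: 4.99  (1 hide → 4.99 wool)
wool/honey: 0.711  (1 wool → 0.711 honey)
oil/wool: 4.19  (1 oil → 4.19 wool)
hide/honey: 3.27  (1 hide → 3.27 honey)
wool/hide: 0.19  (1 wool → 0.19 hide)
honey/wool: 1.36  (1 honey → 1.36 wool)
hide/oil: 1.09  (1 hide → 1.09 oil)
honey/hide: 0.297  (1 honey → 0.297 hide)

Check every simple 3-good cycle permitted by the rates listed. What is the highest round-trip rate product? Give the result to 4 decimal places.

wool→honey→hide→wool: 0.711 × 0.297 × 4.99 = 1.05372
wool→hide→oil→wool: 0.19 × 1.09 × 4.19 = 0.86775
wool→hide→honey→wool: 0.19 × 3.27 × 1.36 = 0.84497
Maximum is wool→honey→hide→wool at 1.0537; arbitrage exists.

1.0537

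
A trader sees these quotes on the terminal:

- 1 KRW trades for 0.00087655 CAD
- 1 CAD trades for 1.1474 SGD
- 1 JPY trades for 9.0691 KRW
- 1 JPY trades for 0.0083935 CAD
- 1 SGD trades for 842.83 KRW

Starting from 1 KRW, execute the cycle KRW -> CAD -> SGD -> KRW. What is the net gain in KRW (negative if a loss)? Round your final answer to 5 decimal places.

-0.15232

1 KRW × 0.00087655 = 0.00087655 CAD
0.00087655 CAD × 1.1474 = 0.00100575347 SGD
0.00100575347 SGD × 842.83 = 0.8476791971201 KRW
Net change: 0.8476791971201 − 1 = -0.1523208028799 KRW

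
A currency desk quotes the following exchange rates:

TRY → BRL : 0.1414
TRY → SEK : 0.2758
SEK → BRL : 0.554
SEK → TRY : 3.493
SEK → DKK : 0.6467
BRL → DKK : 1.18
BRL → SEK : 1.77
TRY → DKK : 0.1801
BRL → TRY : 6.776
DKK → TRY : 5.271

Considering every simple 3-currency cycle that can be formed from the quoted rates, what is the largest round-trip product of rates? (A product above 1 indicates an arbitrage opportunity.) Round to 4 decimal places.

TRY→SEK→BRL→TRY: 0.2758 × 0.554 × 6.776 = 1.03533
DKK→TRY→SEK→DKK: 5.271 × 0.2758 × 0.6467 = 0.94013
DKK→TRY→BRL→DKK: 5.271 × 0.1414 × 1.18 = 0.87948
TRY→BRL→SEK→TRY: 0.1414 × 1.77 × 3.493 = 0.87422
Maximum is TRY→SEK→BRL→TRY at 1.0353; arbitrage exists.

1.0353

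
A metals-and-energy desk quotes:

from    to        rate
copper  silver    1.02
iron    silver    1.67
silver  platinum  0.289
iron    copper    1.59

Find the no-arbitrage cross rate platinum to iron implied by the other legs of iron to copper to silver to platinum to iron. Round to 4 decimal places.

Known legs of the cycle: 1.59 × 1.02 × 0.289 = 0.4687002
For no arbitrage the full-cycle product must be 1, so the missing rate is 1 / 0.4687002 ≈ 2.133560.

2.1336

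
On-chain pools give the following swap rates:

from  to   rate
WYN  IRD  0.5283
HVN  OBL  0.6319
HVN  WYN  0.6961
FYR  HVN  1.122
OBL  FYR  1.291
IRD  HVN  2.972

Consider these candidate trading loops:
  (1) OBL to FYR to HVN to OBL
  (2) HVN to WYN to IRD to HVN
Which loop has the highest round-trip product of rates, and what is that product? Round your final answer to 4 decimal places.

(1) 1.291 × 1.122 × 0.6319 = 0.91531
(2) 0.6961 × 0.5283 × 2.972 = 1.09295
Highest is cycle (2) at 1.0930 (>1, arbitrage).

1.0930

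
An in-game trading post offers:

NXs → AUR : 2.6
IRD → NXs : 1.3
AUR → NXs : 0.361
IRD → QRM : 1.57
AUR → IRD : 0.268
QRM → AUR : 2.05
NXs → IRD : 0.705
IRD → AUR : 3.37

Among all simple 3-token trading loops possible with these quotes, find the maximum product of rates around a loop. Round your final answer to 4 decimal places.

0.9058

IRD→NXs→AUR→IRD: 1.3 × 2.6 × 0.268 = 0.90584
IRD→QRM→AUR→IRD: 1.57 × 2.05 × 0.268 = 0.86256
IRD→AUR→NXs→IRD: 3.37 × 0.361 × 0.705 = 0.85768
Maximum is IRD→NXs→AUR→IRD at 0.9058; no arbitrage — every cycle loses value.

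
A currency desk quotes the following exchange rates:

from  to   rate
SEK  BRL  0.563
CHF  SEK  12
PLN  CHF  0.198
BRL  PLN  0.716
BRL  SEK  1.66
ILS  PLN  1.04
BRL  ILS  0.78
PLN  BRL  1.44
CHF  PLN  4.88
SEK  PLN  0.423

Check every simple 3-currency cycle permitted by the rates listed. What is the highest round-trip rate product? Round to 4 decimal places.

1.1681

PLN→BRL→ILS→PLN: 1.44 × 0.78 × 1.04 = 1.16813
PLN→BRL→SEK→PLN: 1.44 × 1.66 × 0.423 = 1.01114
PLN→CHF→SEK→PLN: 0.198 × 12 × 0.423 = 1.00505
Maximum is PLN→BRL→ILS→PLN at 1.1681; arbitrage exists.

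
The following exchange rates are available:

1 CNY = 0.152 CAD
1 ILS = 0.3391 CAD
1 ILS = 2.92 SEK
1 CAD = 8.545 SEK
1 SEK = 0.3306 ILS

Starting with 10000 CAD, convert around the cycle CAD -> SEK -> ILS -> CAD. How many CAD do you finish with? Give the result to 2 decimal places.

9579.50

10000 CAD × 8.545 = 85450 SEK
85450 SEK × 0.3306 = 28249.77 ILS
28249.77 ILS × 0.3391 = 9579.497007 CAD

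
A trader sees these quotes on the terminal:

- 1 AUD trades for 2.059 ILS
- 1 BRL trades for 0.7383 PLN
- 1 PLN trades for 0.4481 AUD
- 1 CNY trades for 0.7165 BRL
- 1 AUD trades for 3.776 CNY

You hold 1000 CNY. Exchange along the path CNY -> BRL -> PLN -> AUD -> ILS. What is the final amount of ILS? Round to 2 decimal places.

488.07

1000 CNY × 0.7165 = 716.5 BRL
716.5 BRL × 0.7383 = 528.99195 PLN
528.99195 PLN × 0.4481 = 237.041292795 AUD
237.041292795 AUD × 2.059 = 488.068021864905 ILS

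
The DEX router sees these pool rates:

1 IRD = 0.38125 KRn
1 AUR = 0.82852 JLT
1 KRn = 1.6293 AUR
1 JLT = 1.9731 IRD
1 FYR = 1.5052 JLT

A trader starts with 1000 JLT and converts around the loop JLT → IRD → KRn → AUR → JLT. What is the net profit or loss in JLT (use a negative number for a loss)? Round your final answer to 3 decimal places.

15.460

1000 JLT × 1.9731 = 1973.1 IRD
1973.1 IRD × 0.38125 = 752.244375 KRn
752.244375 KRn × 1.6293 = 1225.6317601875 AUR
1225.6317601875 AUR × 0.82852 = 1015.4604259505475 JLT
Net change: 1015.4604259505475 − 1000 = 15.4604259505475 JLT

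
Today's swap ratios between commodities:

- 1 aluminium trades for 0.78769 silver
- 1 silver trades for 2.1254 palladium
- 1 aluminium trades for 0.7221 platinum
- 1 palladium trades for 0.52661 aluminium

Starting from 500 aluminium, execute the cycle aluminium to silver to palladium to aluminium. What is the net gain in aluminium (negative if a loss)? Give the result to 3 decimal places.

500 aluminium × 0.78769 = 393.845 silver
393.845 silver × 2.1254 = 837.078163 palladium
837.078163 palladium × 0.52661 = 440.81373141743 aluminium
Net change: 440.81373141743 − 500 = -59.18626858257 aluminium

-59.186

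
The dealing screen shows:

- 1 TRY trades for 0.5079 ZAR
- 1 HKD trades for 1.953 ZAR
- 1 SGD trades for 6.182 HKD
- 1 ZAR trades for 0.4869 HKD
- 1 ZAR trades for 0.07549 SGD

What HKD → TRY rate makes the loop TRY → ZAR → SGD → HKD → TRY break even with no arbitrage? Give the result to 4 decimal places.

4.2189

Known legs of the cycle: 0.5079 × 0.07549 × 6.182 = 0.237026355522
For no arbitrage the full-cycle product must be 1, so the missing rate is 1 / 0.237026355522 ≈ 4.218940.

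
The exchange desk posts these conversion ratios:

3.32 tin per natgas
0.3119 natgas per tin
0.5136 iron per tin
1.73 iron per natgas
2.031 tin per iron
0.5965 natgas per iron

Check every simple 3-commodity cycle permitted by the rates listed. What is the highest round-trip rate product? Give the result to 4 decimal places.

iron→tin→natgas→iron: 2.031 × 0.3119 × 1.73 = 1.09590
iron→natgas→tin→iron: 0.5965 × 3.32 × 0.5136 = 1.01712
Maximum is iron→tin→natgas→iron at 1.0959; arbitrage exists.

1.0959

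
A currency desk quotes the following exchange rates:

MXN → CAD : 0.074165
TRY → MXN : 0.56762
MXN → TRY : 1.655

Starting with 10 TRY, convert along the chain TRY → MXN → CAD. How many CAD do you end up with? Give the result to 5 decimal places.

10 TRY × 0.56762 = 5.6762 MXN
5.6762 MXN × 0.074165 = 0.420975373 CAD

0.42098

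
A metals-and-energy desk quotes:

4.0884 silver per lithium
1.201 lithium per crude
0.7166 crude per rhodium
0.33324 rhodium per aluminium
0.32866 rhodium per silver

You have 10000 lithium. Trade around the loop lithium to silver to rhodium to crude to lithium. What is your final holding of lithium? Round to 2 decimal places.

11564.32

10000 lithium × 4.0884 = 40884 silver
40884 silver × 0.32866 = 13436.93544 rhodium
13436.93544 rhodium × 0.7166 = 9628.907936304 crude
9628.907936304 crude × 1.201 = 11564.318431501104 lithium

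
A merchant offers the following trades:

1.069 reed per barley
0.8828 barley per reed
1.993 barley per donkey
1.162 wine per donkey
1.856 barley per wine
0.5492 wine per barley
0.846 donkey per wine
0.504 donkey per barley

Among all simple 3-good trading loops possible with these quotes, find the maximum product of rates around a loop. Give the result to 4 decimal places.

barley→donkey→wine→barley: 0.504 × 1.162 × 1.856 = 1.08696
barley→wine→donkey→barley: 0.5492 × 0.846 × 1.993 = 0.92599
Maximum is barley→donkey→wine→barley at 1.0870; arbitrage exists.

1.0870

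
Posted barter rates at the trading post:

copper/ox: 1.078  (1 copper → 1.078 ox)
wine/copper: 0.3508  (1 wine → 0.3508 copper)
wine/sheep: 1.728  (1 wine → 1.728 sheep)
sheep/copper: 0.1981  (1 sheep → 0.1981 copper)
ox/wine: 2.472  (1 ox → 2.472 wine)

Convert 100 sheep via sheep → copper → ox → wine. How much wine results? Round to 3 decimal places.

100 sheep × 0.1981 = 19.81 copper
19.81 copper × 1.078 = 21.35518 ox
21.35518 ox × 2.472 = 52.79000496 wine

52.790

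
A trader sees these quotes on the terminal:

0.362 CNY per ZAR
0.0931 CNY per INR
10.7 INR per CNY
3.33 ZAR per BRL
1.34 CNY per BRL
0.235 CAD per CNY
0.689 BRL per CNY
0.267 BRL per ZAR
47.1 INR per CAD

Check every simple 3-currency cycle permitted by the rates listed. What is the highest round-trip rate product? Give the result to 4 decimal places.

CAD→INR→CNY→CAD: 47.1 × 0.0931 × 0.235 = 1.03048
BRL→ZAR→CNY→BRL: 3.33 × 0.362 × 0.689 = 0.83056
Maximum is CAD→INR→CNY→CAD at 1.0305; arbitrage exists.

1.0305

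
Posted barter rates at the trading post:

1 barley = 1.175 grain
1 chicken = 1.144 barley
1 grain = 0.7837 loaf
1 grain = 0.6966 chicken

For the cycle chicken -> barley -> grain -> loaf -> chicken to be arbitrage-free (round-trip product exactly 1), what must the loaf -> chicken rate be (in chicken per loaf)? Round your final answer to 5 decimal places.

Known legs of the cycle: 1.144 × 1.175 × 0.7837 = 1.05344954
For no arbitrage the full-cycle product must be 1, so the missing rate is 1 / 1.05344954 ≈ 0.9492624.

0.94926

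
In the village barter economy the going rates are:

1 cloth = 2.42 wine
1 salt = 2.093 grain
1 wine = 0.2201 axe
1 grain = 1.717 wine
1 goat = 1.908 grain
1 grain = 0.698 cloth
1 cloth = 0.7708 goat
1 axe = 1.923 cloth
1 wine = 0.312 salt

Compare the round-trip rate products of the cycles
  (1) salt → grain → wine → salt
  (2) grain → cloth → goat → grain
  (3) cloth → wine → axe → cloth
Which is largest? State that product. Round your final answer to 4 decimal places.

1.1212

(1) 2.093 × 1.717 × 0.312 = 1.12123
(2) 0.698 × 0.7708 × 1.908 = 1.02654
(3) 2.42 × 0.2201 × 1.923 = 1.02427
Highest is cycle (1) at 1.1212 (>1, arbitrage).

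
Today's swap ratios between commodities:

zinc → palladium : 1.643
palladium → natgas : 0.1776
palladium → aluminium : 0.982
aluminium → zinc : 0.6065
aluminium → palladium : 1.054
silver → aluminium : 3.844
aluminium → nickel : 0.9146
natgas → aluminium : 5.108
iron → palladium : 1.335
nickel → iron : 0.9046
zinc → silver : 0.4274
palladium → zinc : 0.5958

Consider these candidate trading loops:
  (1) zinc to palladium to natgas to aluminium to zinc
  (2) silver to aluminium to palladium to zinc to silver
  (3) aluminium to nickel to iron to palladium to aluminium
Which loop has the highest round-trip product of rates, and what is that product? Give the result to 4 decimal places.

(1) 1.643 × 0.1776 × 5.108 × 0.6065 = 0.90399
(2) 3.844 × 1.054 × 0.5958 × 0.4274 = 1.03171
(3) 0.9146 × 0.9046 × 1.335 × 0.982 = 1.08463
Highest is cycle (3) at 1.0846 (>1, arbitrage).

1.0846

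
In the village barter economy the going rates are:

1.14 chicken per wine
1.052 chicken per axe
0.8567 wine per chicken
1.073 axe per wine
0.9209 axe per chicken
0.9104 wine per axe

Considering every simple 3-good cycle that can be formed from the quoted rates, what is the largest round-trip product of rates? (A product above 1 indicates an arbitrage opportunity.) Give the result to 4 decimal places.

axe→chicken→wine→axe: 1.052 × 0.8567 × 1.073 = 0.96704
axe→wine→chicken→axe: 0.9104 × 1.14 × 0.9209 = 0.95576
Maximum is axe→chicken→wine→axe at 0.9670; no arbitrage — every cycle loses value.

0.9670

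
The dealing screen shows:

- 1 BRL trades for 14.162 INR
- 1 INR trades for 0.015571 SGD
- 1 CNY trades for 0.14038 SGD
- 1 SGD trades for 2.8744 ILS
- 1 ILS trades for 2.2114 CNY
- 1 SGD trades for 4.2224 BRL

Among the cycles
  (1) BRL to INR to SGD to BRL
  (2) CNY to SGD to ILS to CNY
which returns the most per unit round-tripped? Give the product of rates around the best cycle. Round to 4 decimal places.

0.9311

(1) 14.162 × 0.015571 × 4.2224 = 0.93111
(2) 0.14038 × 2.8744 × 2.2114 = 0.89232
Highest is cycle (1) at 0.9311 (≤1, no arbitrage).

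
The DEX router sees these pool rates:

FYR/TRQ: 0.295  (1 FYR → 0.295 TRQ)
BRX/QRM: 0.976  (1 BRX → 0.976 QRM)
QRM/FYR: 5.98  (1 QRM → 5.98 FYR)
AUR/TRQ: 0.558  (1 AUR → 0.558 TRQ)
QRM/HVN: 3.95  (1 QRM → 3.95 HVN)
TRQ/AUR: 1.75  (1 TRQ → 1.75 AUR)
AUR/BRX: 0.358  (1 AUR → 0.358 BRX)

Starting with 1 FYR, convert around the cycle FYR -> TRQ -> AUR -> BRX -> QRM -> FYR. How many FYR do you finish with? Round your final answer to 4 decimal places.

1.0787

1 FYR × 0.295 = 0.295 TRQ
0.295 TRQ × 1.75 = 0.51625 AUR
0.51625 AUR × 0.358 = 0.1848175 BRX
0.1848175 BRX × 0.976 = 0.18038188 QRM
0.18038188 QRM × 5.98 = 1.0786836424 FYR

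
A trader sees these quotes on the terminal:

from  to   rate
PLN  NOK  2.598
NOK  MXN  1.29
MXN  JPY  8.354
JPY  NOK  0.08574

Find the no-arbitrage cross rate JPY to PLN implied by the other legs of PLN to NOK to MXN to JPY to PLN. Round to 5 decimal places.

Known legs of the cycle: 2.598 × 1.29 × 8.354 = 27.99776268
For no arbitrage the full-cycle product must be 1, so the missing rate is 1 / 27.99776268 ≈ 0.0357171.

0.03572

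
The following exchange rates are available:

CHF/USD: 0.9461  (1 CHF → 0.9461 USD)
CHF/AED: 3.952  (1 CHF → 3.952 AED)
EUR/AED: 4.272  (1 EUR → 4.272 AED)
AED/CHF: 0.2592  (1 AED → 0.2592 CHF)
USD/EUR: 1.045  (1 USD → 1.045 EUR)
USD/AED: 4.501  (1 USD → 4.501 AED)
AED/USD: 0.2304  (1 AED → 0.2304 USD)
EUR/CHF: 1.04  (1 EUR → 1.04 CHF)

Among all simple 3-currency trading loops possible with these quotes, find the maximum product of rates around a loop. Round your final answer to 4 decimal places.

AED→CHF→USD→AED: 0.2592 × 0.9461 × 4.501 = 1.10378
AED→USD→EUR→AED: 0.2304 × 1.045 × 4.272 = 1.02856
USD→EUR→CHF→USD: 1.045 × 1.04 × 0.9461 = 1.02822
Maximum is AED→CHF→USD→AED at 1.1038; arbitrage exists.

1.1038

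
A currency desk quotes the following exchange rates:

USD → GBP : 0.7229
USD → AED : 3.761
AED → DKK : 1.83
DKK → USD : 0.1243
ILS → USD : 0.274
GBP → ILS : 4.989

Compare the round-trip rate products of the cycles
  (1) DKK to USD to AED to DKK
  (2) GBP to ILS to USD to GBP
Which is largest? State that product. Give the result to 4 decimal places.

0.9882

(1) 0.1243 × 3.761 × 1.83 = 0.85551
(2) 4.989 × 0.274 × 0.7229 = 0.98819
Highest is cycle (2) at 0.9882 (≤1, no arbitrage).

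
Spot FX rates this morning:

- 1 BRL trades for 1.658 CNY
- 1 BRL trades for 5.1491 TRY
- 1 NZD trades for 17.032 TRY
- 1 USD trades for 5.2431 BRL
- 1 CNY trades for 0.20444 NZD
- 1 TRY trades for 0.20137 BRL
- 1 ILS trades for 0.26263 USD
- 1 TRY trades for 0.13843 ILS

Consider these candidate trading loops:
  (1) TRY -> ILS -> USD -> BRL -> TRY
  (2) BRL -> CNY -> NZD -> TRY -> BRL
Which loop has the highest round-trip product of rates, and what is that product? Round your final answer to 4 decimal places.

(1) 0.13843 × 0.26263 × 5.2431 × 5.1491 = 0.98151
(2) 1.658 × 0.20444 × 17.032 × 0.20137 = 1.16255
Highest is cycle (2) at 1.1625 (>1, arbitrage).

1.1625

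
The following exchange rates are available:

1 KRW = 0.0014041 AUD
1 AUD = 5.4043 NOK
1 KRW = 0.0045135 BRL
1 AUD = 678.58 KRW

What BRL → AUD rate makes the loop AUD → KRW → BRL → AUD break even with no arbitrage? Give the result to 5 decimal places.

Known legs of the cycle: 678.58 × 0.0045135 = 3.06277083
For no arbitrage the full-cycle product must be 1, so the missing rate is 1 / 3.06277083 ≈ 0.3265017.

0.32650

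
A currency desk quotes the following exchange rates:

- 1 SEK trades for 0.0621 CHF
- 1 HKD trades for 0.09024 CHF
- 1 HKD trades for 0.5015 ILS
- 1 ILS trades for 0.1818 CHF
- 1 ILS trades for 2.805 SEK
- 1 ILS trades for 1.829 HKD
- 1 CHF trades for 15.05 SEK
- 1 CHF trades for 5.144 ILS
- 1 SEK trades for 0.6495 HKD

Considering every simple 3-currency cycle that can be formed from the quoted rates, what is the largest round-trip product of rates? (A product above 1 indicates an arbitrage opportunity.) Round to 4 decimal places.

SEK→HKD→ILS→SEK: 0.6495 × 0.5015 × 2.805 = 0.91366
SEK→CHF→ILS→SEK: 0.0621 × 5.144 × 2.805 = 0.89604
SEK→HKD→CHF→SEK: 0.6495 × 0.09024 × 15.05 = 0.88209
HKD→CHF→ILS→HKD: 0.09024 × 5.144 × 1.829 = 0.84901
Maximum is SEK→HKD→ILS→SEK at 0.9137; no arbitrage — every cycle loses value.

0.9137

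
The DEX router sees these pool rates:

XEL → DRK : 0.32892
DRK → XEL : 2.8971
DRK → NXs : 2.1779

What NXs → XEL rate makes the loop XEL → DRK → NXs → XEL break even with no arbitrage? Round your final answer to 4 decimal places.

1.3960

Known legs of the cycle: 0.32892 × 2.1779 = 0.716354868
For no arbitrage the full-cycle product must be 1, so the missing rate is 1 / 0.716354868 ≈ 1.395956.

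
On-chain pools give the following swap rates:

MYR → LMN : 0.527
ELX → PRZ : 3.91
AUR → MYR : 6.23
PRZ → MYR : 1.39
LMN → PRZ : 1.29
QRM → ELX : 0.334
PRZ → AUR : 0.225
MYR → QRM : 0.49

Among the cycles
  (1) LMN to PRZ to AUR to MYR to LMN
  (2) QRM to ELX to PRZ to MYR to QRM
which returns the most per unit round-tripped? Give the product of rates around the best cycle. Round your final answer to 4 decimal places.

0.9530

(1) 1.29 × 0.225 × 6.23 × 0.527 = 0.95295
(2) 0.334 × 3.91 × 1.39 × 0.49 = 0.88948
Highest is cycle (1) at 0.9530 (≤1, no arbitrage).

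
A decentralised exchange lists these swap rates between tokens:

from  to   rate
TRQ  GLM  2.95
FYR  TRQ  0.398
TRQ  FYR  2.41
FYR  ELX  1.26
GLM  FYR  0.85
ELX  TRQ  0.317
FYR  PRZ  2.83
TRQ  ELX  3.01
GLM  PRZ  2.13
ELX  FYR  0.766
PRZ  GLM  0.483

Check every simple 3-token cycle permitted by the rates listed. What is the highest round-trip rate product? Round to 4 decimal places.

PRZ→GLM→FYR→PRZ: 0.483 × 0.85 × 2.83 = 1.16186
GLM→FYR→TRQ→GLM: 0.85 × 0.398 × 2.95 = 0.99799
ELX→TRQ→FYR→ELX: 0.317 × 2.41 × 1.26 = 0.96260
ELX→FYR→TRQ→ELX: 0.766 × 0.398 × 3.01 = 0.91765
Maximum is PRZ→GLM→FYR→PRZ at 1.1619; arbitrage exists.

1.1619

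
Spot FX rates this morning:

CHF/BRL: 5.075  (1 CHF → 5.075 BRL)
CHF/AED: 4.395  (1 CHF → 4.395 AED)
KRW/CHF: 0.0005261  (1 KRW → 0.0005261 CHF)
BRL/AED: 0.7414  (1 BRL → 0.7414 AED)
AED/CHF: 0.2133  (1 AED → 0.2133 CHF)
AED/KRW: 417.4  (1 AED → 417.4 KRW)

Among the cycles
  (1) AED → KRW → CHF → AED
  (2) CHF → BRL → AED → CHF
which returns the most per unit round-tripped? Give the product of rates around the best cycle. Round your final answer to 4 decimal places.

0.9651

(1) 417.4 × 0.0005261 × 4.395 = 0.96512
(2) 5.075 × 0.7414 × 0.2133 = 0.80256
Highest is cycle (1) at 0.9651 (≤1, no arbitrage).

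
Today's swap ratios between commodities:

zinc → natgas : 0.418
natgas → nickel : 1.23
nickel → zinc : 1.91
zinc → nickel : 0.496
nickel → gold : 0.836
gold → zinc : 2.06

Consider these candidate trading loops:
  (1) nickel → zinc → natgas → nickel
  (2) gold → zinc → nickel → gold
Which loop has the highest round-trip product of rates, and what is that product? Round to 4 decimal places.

(1) 1.91 × 0.418 × 1.23 = 0.98201
(2) 2.06 × 0.496 × 0.836 = 0.85419
Highest is cycle (1) at 0.9820 (≤1, no arbitrage).

0.9820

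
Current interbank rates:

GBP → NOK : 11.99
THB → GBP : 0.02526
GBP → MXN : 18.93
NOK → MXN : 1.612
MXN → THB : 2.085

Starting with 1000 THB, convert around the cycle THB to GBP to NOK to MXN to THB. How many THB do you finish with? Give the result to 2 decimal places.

1000 THB × 0.02526 = 25.26 GBP
25.26 GBP × 11.99 = 302.8674 NOK
302.8674 NOK × 1.612 = 488.2222488 MXN
488.2222488 MXN × 2.085 = 1017.943388748 THB

1017.94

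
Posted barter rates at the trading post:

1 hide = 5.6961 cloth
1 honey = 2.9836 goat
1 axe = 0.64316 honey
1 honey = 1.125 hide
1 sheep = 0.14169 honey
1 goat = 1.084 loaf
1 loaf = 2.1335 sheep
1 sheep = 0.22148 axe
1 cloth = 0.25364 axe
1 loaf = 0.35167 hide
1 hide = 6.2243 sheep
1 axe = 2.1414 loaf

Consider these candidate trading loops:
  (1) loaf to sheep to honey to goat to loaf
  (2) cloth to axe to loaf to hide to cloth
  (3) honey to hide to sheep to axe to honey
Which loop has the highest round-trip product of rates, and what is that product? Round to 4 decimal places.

(1) 2.1335 × 0.14169 × 2.9836 × 1.084 = 0.97769
(2) 0.25364 × 2.1414 × 0.35167 × 5.6961 = 1.08800
(3) 1.125 × 6.2243 × 0.22148 × 0.64316 = 0.99746
Highest is cycle (2) at 1.0880 (>1, arbitrage).

1.0880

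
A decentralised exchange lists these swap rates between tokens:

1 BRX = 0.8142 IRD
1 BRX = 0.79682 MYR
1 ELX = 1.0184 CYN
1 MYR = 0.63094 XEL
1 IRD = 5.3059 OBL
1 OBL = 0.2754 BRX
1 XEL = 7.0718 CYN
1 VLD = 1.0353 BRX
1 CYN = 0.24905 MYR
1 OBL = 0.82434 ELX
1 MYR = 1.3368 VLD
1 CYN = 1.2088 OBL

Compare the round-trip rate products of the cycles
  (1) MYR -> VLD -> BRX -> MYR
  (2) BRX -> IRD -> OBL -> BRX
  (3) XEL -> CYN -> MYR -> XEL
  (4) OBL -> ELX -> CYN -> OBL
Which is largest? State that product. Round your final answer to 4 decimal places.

1.1897

(1) 1.3368 × 1.0353 × 0.79682 = 1.10279
(2) 0.8142 × 5.3059 × 0.2754 = 1.18975
(3) 7.0718 × 0.24905 × 0.63094 = 1.11123
(4) 0.82434 × 1.0184 × 1.2088 = 1.01480
Highest is cycle (2) at 1.1897 (>1, arbitrage).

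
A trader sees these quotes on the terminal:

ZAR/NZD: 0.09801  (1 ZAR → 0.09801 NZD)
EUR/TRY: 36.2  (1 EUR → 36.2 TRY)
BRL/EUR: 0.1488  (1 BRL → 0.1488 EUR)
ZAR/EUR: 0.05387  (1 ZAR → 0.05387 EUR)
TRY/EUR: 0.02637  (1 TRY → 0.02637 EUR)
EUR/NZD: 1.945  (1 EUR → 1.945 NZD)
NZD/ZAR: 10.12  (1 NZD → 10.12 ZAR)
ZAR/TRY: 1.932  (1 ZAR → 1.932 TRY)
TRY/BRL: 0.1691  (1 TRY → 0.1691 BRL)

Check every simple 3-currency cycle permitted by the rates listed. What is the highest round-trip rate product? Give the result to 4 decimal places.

1.0603

EUR→NZD→ZAR→EUR: 1.945 × 10.12 × 0.05387 = 1.06034
BRL→EUR→TRY→BRL: 0.1488 × 36.2 × 0.1691 = 0.91087
Maximum is EUR→NZD→ZAR→EUR at 1.0603; arbitrage exists.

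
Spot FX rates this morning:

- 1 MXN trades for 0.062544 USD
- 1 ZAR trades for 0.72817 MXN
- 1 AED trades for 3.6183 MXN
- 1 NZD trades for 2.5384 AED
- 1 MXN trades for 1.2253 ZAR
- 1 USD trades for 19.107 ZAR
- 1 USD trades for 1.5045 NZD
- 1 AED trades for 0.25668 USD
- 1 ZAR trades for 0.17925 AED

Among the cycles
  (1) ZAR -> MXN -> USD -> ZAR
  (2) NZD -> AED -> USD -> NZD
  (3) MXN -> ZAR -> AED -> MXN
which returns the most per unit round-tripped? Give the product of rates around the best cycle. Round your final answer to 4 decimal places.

(1) 0.72817 × 0.062544 × 19.107 = 0.87018
(2) 2.5384 × 0.25668 × 1.5045 = 0.98027
(3) 1.2253 × 0.17925 × 3.6183 = 0.79471
Highest is cycle (2) at 0.9803 (≤1, no arbitrage).

0.9803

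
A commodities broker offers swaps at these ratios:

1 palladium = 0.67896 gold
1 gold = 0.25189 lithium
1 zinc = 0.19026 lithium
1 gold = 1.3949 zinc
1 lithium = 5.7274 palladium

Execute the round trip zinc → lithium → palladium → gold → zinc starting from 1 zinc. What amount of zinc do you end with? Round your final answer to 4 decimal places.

1.0320

1 zinc × 0.19026 = 0.19026 lithium
0.19026 lithium × 5.7274 = 1.089695124 palladium
1.089695124 palladium × 0.67896 = 0.73985940139104 gold
0.73985940139104 gold × 1.3949 = 1.032029879000361696 zinc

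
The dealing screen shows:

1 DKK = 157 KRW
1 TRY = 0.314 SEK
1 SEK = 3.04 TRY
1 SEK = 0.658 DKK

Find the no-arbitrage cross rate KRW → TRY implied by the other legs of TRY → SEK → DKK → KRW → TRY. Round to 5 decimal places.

Known legs of the cycle: 0.314 × 0.658 × 157 = 32.438084
For no arbitrage the full-cycle product must be 1, so the missing rate is 1 / 32.438084 ≈ 0.0308280.

0.03083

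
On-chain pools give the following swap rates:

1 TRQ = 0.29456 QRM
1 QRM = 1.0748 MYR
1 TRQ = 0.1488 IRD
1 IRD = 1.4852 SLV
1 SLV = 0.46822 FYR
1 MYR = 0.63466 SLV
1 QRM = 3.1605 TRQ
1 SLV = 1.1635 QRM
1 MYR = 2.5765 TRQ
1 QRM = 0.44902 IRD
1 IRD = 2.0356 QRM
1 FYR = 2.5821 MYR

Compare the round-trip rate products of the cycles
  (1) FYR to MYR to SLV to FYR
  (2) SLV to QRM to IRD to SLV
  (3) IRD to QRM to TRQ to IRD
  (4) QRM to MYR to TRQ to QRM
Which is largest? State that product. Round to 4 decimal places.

0.9573

(1) 2.5821 × 0.63466 × 0.46822 = 0.76730
(2) 1.1635 × 0.44902 × 1.4852 = 0.77592
(3) 2.0356 × 3.1605 × 0.1488 = 0.95731
(4) 1.0748 × 2.5765 × 0.29456 = 0.81570
Highest is cycle (3) at 0.9573 (≤1, no arbitrage).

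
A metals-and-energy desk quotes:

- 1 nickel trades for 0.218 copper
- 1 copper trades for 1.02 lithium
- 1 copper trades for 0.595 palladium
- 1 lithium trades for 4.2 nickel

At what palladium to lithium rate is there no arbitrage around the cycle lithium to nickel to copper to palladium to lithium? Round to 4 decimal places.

Known legs of the cycle: 4.2 × 0.218 × 0.595 = 0.544782
For no arbitrage the full-cycle product must be 1, so the missing rate is 1 / 0.544782 ≈ 1.835597.

1.8356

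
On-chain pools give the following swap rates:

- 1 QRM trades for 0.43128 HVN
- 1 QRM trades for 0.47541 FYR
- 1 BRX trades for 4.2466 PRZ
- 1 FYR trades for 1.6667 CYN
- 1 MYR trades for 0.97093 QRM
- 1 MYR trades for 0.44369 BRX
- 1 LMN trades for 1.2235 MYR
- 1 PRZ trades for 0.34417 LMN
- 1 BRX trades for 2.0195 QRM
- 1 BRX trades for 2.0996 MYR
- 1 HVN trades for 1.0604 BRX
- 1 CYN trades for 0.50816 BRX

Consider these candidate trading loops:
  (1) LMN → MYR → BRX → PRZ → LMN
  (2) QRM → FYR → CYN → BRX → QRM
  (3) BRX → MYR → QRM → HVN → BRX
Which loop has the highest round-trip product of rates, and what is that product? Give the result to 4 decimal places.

(1) 1.2235 × 0.44369 × 4.2466 × 0.34417 = 0.79341
(2) 0.47541 × 1.6667 × 0.50816 × 2.0195 = 0.81315
(3) 2.0996 × 0.97093 × 0.43128 × 1.0604 = 0.93230
Highest is cycle (3) at 0.9323 (≤1, no arbitrage).

0.9323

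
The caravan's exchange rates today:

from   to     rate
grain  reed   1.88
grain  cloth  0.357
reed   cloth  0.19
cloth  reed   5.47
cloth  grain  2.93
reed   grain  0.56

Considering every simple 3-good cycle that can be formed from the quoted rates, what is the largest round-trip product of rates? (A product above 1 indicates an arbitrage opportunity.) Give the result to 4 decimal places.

1.0936

grain→cloth→reed→grain: 0.357 × 5.47 × 0.56 = 1.09356
grain→reed→cloth→grain: 1.88 × 0.19 × 2.93 = 1.04660
Maximum is grain→cloth→reed→grain at 1.0936; arbitrage exists.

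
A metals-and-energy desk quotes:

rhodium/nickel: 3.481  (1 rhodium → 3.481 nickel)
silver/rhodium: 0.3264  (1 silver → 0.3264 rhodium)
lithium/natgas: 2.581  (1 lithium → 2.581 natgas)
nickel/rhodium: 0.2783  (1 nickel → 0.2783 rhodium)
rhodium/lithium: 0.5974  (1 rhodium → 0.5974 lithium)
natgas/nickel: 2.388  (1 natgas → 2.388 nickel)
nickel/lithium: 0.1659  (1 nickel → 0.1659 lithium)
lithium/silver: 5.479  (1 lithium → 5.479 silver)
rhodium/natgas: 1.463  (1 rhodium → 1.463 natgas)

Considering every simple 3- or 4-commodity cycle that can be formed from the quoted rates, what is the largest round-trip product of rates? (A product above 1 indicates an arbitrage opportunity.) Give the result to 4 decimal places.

lithium→silver→rhodium→lithium: 5.479 × 0.3264 × 0.5974 = 1.06836
nickel→lithium→silver→rhodium→nickel: 0.1659 × 5.479 × 0.3264 × 3.481 = 1.03277
nickel→rhodium→lithium→natgas→nickel: 0.2783 × 0.5974 × 2.581 × 2.388 = 1.02471
nickel→lithium→natgas→nickel: 0.1659 × 2.581 × 2.388 = 1.02251
nickel→rhodium→natgas→nickel: 0.2783 × 1.463 × 2.388 = 0.97228
Maximum is lithium→silver→rhodium→lithium at 1.0684; arbitrage exists.

1.0684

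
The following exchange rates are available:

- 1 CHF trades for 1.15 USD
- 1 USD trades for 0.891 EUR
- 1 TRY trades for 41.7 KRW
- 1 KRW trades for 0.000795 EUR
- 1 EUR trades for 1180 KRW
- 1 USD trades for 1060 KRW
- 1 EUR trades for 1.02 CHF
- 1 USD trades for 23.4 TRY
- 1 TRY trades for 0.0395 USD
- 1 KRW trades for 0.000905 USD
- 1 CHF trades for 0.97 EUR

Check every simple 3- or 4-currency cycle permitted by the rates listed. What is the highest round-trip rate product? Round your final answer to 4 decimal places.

CHF→USD→EUR→CHF: 1.15 × 0.891 × 1.02 = 1.04514
CHF→USD→KRW→EUR→CHF: 1.15 × 1060 × 0.000795 × 1.02 = 0.98849
USD→EUR→KRW→USD: 0.891 × 1180 × 0.000905 = 0.95150
TRY→KRW→USD→TRY: 41.7 × 0.000905 × 23.4 = 0.88308
Maximum is CHF→USD→EUR→CHF at 1.0451; arbitrage exists.

1.0451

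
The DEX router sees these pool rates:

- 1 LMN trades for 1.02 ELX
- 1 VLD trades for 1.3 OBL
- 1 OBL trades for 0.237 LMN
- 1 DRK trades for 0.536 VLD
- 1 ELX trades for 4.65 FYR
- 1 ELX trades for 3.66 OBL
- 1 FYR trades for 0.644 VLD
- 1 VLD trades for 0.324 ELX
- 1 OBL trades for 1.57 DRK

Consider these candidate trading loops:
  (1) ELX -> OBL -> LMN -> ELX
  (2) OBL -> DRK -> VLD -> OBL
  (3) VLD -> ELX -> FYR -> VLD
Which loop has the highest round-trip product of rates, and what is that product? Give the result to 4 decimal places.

(1) 3.66 × 0.237 × 1.02 = 0.88477
(2) 1.57 × 0.536 × 1.3 = 1.09398
(3) 0.324 × 4.65 × 0.644 = 0.97025
Highest is cycle (2) at 1.0940 (>1, arbitrage).

1.0940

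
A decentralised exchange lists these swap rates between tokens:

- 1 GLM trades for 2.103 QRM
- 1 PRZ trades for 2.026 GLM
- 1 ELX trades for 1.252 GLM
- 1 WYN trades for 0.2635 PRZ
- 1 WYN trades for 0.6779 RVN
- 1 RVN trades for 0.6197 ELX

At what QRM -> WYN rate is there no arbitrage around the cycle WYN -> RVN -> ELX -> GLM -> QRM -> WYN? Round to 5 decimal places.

0.90409

Known legs of the cycle: 0.6779 × 0.6197 × 1.252 × 2.103 = 1.10609067662628
For no arbitrage the full-cycle product must be 1, so the missing rate is 1 / 1.10609067662628 ≈ 0.9040850.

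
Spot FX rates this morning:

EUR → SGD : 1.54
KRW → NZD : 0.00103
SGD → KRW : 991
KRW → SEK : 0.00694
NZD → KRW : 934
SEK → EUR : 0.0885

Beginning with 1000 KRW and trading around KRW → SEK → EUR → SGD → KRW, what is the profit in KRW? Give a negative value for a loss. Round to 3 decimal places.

1000 KRW × 0.00694 = 6.94 SEK
6.94 SEK × 0.0885 = 0.61419 EUR
0.61419 EUR × 1.54 = 0.9458526 SGD
0.9458526 SGD × 991 = 937.3399266 KRW
Net change: 937.3399266 − 1000 = -62.6600734 KRW

-62.660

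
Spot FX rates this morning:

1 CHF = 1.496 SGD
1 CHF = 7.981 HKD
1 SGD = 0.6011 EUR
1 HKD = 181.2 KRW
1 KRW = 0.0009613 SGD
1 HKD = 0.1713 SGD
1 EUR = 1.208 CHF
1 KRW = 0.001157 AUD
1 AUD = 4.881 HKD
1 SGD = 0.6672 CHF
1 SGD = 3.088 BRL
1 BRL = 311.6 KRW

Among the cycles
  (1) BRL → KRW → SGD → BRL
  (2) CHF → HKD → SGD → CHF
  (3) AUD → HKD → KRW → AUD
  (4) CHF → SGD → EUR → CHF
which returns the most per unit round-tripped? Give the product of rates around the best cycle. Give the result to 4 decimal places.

(1) 311.6 × 0.0009613 × 3.088 = 0.92498
(2) 7.981 × 0.1713 × 0.6672 = 0.91216
(3) 4.881 × 181.2 × 0.001157 = 1.02329
(4) 1.496 × 0.6011 × 1.208 = 1.08629
Highest is cycle (4) at 1.0863 (>1, arbitrage).

1.0863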